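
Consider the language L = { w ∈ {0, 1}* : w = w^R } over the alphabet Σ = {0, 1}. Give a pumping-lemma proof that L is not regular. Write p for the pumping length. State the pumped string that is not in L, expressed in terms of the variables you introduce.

0^{p+k} 1 0^p

Assume L is regular; let p be its pumping constant.
Take w = 0^p 1 0^p, a palindrome of length 2p+1 ≥ p.
The pumping lemma gives a decomposition w = xyz where |xy| ≤ p and y is nonempty.
Since the first p symbols of w are all 0's and |xy| ≤ p, y lies entirely in the leading 0-block: y = 0^k for some k with 1 ≤ k ≤ p.
Pump with i = 2: xy^2z = 0^{p+k} 1 0^p. Its reverse is 0^p 1 0^{p+k}, which differs from xy^2z since k ≥ 1. So xy^2z is not a palindrome and xy^2z ∉ L.
Contradiction. Therefore L is not regular.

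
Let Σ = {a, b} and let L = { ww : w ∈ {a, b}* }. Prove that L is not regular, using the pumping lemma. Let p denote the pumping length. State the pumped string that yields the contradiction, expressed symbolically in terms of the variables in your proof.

Suppose for contradiction that L is regular, and let p be the pumping length.
Take w = a^p b^p a^p b^p = uu where u = a^pb^p; then w ∈ L and |w| = 4p ≥ p.
The pumping lemma gives a decomposition w = xyz where |xy| ≤ p and |y| > 0.
The first p characters of w are a's, so xy (and hence y) consists only of a's. Write y = a^k, 1 ≤ k ≤ p.
Pump with i = 2: xy^2z = a^{p+k} b^p a^p b^p, of length 4p+k. Suppose this equals vv. The string starts with a and ends with b, so v does too; thus the boundary between the two copies of v is a b→a transition. There is exactly one such transition, at position 2p+k, so |v| = 2p+k and |vv| = 4p+2k ≠ 4p+k since k ≥ 1. So xy^2z ∉ L.
Contradiction. Therefore L is not regular.

a^{p+k} b^p a^p b^p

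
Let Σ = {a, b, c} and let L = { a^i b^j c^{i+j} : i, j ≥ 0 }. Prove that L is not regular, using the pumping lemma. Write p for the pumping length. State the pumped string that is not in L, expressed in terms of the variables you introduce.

Suppose for contradiction that L is regular, and let p be the pumping length.
Take w = a^p b^p c^{2p} ∈ L (with i=j=p, i+j=2p), |w| = 4p ≥ p.
Write w = xyz as guaranteed by the lemma, with |xy| ≤ p and |y| > 0.
The first p characters of w are a's, so xy (and hence y) consists only of a's. Write y = a^k, 1 ≤ k ≤ p.
Consider xy^2z = a^{p+k} b^p c^{2p}. Now the a- and b-counts sum to 2p+k, but the c-count is 2p ≠ 2p+k. So xy^2z ∉ L.
This is a contradiction; hence L is not regular.

a^{p+k} b^p c^{2p}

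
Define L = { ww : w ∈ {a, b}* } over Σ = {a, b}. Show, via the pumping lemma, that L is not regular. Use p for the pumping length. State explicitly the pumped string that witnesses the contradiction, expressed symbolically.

Assume L is regular. Let p be the pumping length given by the pumping lemma.
Take w = a^p b^p a^p b^p = uu where u = a^pb^p; then w ∈ L and |w| = 4p ≥ p.
By the pumping lemma, w = xyz with |xy| ≤ p and y is nonempty.
Because |xy| ≤ p and w begins with p copies of a, we have y = a^k with 1 ≤ k ≤ p.
Pump with i = 2: xy^2z = a^{p+k} b^p a^p b^p, of length 4p+k. Suppose this equals vv. The string starts with a and ends with b, so v does too; thus the boundary between the two copies of v is a b→a transition. There is exactly one such transition, at position 2p+k, so |v| = 2p+k and |vv| = 4p+2k ≠ 4p+k since k ≥ 1. So xy^2z ∉ L.
Contradiction. Therefore L is not regular.

a^{p+k} b^p a^p b^p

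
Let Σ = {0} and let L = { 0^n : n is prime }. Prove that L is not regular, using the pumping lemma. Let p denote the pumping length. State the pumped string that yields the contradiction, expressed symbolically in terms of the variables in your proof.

Toward a contradiction, assume L is regular with pumping length p.
Let q be a prime with q ≥ p+2 (infinitely many primes exist), and take w = 0^q ∈ L with |w| = q ≥ p.
By the pumping lemma, w = xyz with |xy| ≤ p and y is nonempty.
Then y = 0^k for some k with 1 ≤ k ≤ p.
Since 1 ≤ k ≤ p, |xz| = q-k. Pump with i = q+1: |xy^{q+1}z| = (q-k)+(q+1)k = q+qk = q(1+k), which is composite (both factors ≥ 2). So xy^{q+1}z = 0^{q(1+k)} ∉ L.
This contradicts the pumping lemma, so L is not regular.

0^{q(1+k)}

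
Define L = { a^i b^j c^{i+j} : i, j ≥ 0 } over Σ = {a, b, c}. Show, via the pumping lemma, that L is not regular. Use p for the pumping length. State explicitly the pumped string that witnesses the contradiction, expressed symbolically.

a^{p+k} b^p c^{2p}

Assume L is regular. Let p be the pumping length given by the pumping lemma.
Take w = a^p b^p c^{2p} ∈ L (with i=j=p, i+j=2p), |w| = 4p ≥ p.
Write w = xyz as guaranteed by the lemma, with |xy| ≤ p and |y| ≥ 1.
The first p characters of w are a's, so xy (and hence y) consists only of a's. Write y = a^k, 1 ≤ k ≤ p.
Consider xy^2z = a^{p+k} b^p c^{2p}. Now the a- and b-counts sum to 2p+k, but the c-count is 2p ≠ 2p+k. So xy^2z ∉ L.
This is a contradiction; hence L is not regular.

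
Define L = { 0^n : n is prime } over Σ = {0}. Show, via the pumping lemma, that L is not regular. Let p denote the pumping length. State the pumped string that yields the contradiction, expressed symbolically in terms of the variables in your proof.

0^{q(1+k)}

Assume L is regular. Let p be the pumping length given by the pumping lemma.
Let q be a prime with q ≥ p+2 (infinitely many primes exist), and take w = 0^q ∈ L with |w| = q ≥ p.
Write w = xyz as guaranteed by the lemma, with |xy| ≤ p and |y| ≥ 1.
Then y = 0^k for some k with 1 ≤ k ≤ p.
Since 1 ≤ k ≤ p, |xz| = q-k. Pump with i = q+1: |xy^{q+1}z| = (q-k)+(q+1)k = q+qk = q(1+k), which is composite (both factors ≥ 2). So xy^{q+1}z = 0^{q(1+k)} ∉ L.
Contradiction. Therefore L is not regular.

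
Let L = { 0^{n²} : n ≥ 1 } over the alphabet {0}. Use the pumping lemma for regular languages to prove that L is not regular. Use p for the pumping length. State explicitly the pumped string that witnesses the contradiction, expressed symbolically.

0^{p²+k}

Assume L is regular; let p be its pumping constant.
Take w = 0^{p²} ∈ L with |w| = p² ≥ p.
By the pumping lemma, w = xyz with |xy| ≤ p and |y| > 0.
Then y = 0^k for some k with 1 ≤ k ≤ p.
Pump with i = 2: xy^2z = 0^{p²+k}. Since 1 ≤ k ≤ p, p² < p²+k ≤ p²+p < (p+1)², so p²+k lies strictly between consecutive squares and is not a perfect square. So xy^2z ∉ L.
This contradicts the pumping lemma, so L is not regular.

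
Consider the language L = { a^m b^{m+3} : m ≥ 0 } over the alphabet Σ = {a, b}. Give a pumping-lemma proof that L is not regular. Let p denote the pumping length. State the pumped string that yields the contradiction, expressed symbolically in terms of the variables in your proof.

Assume L is regular. Let p be the pumping length given by the pumping lemma.
Let w = a^p b^{p+3} ∈ L; note |w| = 2p+3 ≥ p.
By the pumping lemma, w = xyz with |xy| ≤ p and |y| ≥ 1.
Because |xy| ≤ p and w begins with p copies of a, we have y = a^k with 1 ≤ k ≤ p.
Pump with i = 2: xy^2z = a^{p+k} b^{p+3}. For this to lie in L we would need p+3 = (p+k)+3, which forces k = 0. But k ≥ 1, so xy^2z ∉ L.
This is a contradiction; hence L is not regular.

a^{p+k} b^{p+3}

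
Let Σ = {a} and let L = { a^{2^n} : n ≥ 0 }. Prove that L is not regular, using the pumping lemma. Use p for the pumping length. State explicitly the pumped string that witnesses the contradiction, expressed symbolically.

Assume L is regular; let p be its pumping constant.
Take w = a^{2^p} ∈ L with |w| = 2^p ≥ p.
By the pumping lemma, w = xyz with |xy| ≤ p and |y| ≥ 1.
Then y = a^k for some k with 1 ≤ k ≤ p.
Pump with i = 2: xy^2z = a^{2^p+k}. Since 1 ≤ k ≤ p < 2^p, we have 2^p < 2^p+k < 2^{p+1}, so 2^p+k is not a power of 2. So xy^2z ∉ L.
This contradicts the pumping lemma, so L is not regular.

a^{2^p+k}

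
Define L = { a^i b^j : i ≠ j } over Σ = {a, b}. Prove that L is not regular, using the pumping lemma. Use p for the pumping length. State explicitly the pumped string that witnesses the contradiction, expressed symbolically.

Toward a contradiction, assume L is regular with pumping length p.
Choose w = a^p b^{p+p!}. Since p ≠ p+p!, w ∈ L; and |w| ≥ p.
By the pumping lemma, w = xyz with |xy| ≤ p and |y| > 0.
The first p characters of w are a's, so xy (and hence y) consists only of a's. Write y = a^k, 1 ≤ k ≤ p.
Since 1 ≤ k ≤ p, k divides p!; set t = 1 + p!/k. Then xy^t z has p + (p!/k)·k = p + p! copies of a. Now the a-count equals the b-count, so i ≠ j fails. So xy^t z = a^{p+p!} b^{p+p!} ∉ L.
This contradicts the pumping lemma, so L is not regular.

a^{p+p!} b^{p+p!}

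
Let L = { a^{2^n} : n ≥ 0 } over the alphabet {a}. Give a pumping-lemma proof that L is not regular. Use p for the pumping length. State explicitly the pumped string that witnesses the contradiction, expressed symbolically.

Assume L is regular; let p be its pumping constant.
Take w = a^{2^p} ∈ L with |w| = 2^p ≥ p.
Write w = xyz as guaranteed by the lemma, with |xy| ≤ p and |y| ≥ 1.
Then y = a^k for some k with 1 ≤ k ≤ p.
Pump with i = 2: xy^2z = a^{2^p+k}. Since 1 ≤ k ≤ p < 2^p, we have 2^p < 2^p+k < 2^{p+1}, so 2^p+k is not a power of 2. So xy^2z ∉ L.
Contradiction. Therefore L is not regular.

a^{2^p+k}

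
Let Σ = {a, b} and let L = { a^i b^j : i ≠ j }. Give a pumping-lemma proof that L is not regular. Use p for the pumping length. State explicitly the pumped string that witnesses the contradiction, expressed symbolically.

a^{p+p!} b^{p+p!}

Suppose for contradiction that L is regular, and let p be the pumping length.
Choose w = a^p b^{p+p!}. Since p ≠ p+p!, w ∈ L; and |w| ≥ p.
Write w = xyz as guaranteed by the lemma, with |xy| ≤ p and y is nonempty.
The first p characters of w are a's, so xy (and hence y) consists only of a's. Write y = a^k, 1 ≤ k ≤ p.
Since 1 ≤ k ≤ p, k divides p!; set t = 1 + p!/k. Then xy^t z has p + (p!/k)·k = p + p! copies of a. Now the a-count equals the b-count, so i ≠ j fails. So xy^t z = a^{p+p!} b^{p+p!} ∉ L.
This contradicts the pumping lemma, so L is not regular.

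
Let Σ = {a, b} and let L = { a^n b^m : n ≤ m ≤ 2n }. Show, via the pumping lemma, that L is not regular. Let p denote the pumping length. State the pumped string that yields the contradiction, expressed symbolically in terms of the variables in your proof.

Assume L is regular. Let p be the pumping length given by the pumping lemma.
Take w = a^p b^p ∈ L (since p ≤ p ≤ 2p), with |w| = 2p ≥ p.
The pumping lemma gives a decomposition w = xyz where |xy| ≤ p and y is nonempty.
Because |xy| ≤ p and w begins with p copies of a, we have y = a^k with 1 ≤ k ≤ p.
Pump with i = 2: xy^2z = a^{p+k} b^p. Now n = p+k > p = m, so the condition n ≤ m fails. Thus xy^2z ∉ L.
This is a contradiction; hence L is not regular.

a^{p+k} b^p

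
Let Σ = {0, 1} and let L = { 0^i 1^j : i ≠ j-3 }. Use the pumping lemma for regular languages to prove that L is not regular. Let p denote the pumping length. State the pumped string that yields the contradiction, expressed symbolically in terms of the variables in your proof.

0^{p+p!} 1^{p+p!+3}

Assume L is regular. Let p be the pumping length given by the pumping lemma.
Choose w = 0^p 1^{p+p!+3}. Since p ≠ (p+p!+3)-3 = p+p!, w ∈ L; and |w| ≥ p.
Write w = xyz as guaranteed by the lemma, with |xy| ≤ p and |y| ≥ 1.
Since the first p symbols of w are all 0's and |xy| ≤ p, y lies entirely in the leading 0-block: y = 0^k for some k with 1 ≤ k ≤ p.
Since 1 ≤ k ≤ p, k divides p!; set t = 1 + p!/k. Then xy^t z has p + (p!/k)·k = p + p! copies of 0. Now the 0-count is p+p! and (1-count)-3 = (p+p!+3)-3 = p+p!, so i ≠ j-3 fails. So xy^t z = 0^{p+p!} 1^{p+p!+3} ∉ L.
This is a contradiction; hence L is not regular.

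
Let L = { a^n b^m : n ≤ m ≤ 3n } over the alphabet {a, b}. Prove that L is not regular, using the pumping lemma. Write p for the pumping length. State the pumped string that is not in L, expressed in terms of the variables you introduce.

Assume L is regular; let p be its pumping constant.
Take w = a^p b^p ∈ L (since p ≤ p ≤ 3p), with |w| = 2p ≥ p.
Write w = xyz as guaranteed by the lemma, with |xy| ≤ p and |y| ≥ 1.
Because |xy| ≤ p and w begins with p copies of a, we have y = a^k with 1 ≤ k ≤ p.
Pump with i = 2: xy^2z = a^{p+k} b^p. Now n = p+k > p = m, so the condition n ≤ m fails. Thus xy^2z ∉ L.
This contradicts the pumping lemma, so L is not regular.

a^{p+k} b^p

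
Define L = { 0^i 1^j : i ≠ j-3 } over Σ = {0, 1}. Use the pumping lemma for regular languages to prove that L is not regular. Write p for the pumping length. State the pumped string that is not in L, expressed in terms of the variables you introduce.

0^{p+p!} 1^{p+p!+3}

Assume L is regular. Let p be the pumping length given by the pumping lemma.
Choose w = 0^p 1^{p+p!+3}. Since p ≠ (p+p!+3)-3 = p+p!, w ∈ L; and |w| ≥ p.
The pumping lemma gives a decomposition w = xyz where |xy| ≤ p and y is nonempty.
The first p characters of w are 0's, so xy (and hence y) consists only of 0's. Write y = 0^k, 1 ≤ k ≤ p.
Since 1 ≤ k ≤ p, k divides p!; set t = 1 + p!/k. Then xy^t z has p + (p!/k)·k = p + p! copies of 0. Now the 0-count is p+p! and (1-count)-3 = (p+p!+3)-3 = p+p!, so i ≠ j-3 fails. So xy^t z = 0^{p+p!} 1^{p+p!+3} ∉ L.
Contradiction. Therefore L is not regular.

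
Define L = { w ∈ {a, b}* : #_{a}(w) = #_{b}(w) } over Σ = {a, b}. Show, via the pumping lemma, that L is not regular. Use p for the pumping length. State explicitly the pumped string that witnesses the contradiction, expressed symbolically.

Suppose for contradiction that L is regular, and let p be the pumping length.
Choose w = a^p b^p ∈ L with |w| = 2p ≥ p.
Write w = xyz as guaranteed by the lemma, with |xy| ≤ p and |y| > 0.
The first p characters of w are a's, so xy (and hence y) consists only of a's. Write y = a^k, 1 ≤ k ≤ p.
Pump with i = 2: xy^2z = a^{p+k} b^p has p+k occurrences of a but only p of b. Since k ≥ 1 the counts differ, so xy^2z ∉ L.
This contradicts the pumping lemma, so L is not regular.

a^{p+k} b^p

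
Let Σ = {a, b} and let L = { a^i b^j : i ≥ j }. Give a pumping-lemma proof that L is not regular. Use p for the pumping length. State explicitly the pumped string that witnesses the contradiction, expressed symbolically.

a^{p-k} b^p

Suppose for contradiction that L is regular, and let p be the pumping length.
Choose w = a^p b^p ∈ L, with |w| = 2p ≥ p.
By the pumping lemma, w = xyz with |xy| ≤ p and y is nonempty.
Because |xy| ≤ p and w begins with p copies of a, we have y = a^k with 1 ≤ k ≤ p.
Consider xy^0z = xz = a^{p-k} b^p. Since k ≥ 1, the a-count p-k is less than p, so i ≥ j fails; thus xz ∉ L.
Contradiction. Therefore L is not regular.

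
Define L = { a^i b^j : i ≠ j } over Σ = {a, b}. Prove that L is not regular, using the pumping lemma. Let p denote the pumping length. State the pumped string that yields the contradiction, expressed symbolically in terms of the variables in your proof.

Assume L is regular. Let p be the pumping length given by the pumping lemma.
Choose w = a^p b^{p+p!}. Since p ≠ p+p!, w ∈ L; and |w| ≥ p.
Write w = xyz as guaranteed by the lemma, with |xy| ≤ p and |y| ≥ 1.
Since the first p symbols of w are all a's and |xy| ≤ p, y lies entirely in the leading a-block: y = a^k for some k with 1 ≤ k ≤ p.
Since 1 ≤ k ≤ p, k divides p!; set t = 1 + p!/k. Then xy^t z has p + (p!/k)·k = p + p! copies of a. Now the a-count equals the b-count, so i ≠ j fails. So xy^t z = a^{p+p!} b^{p+p!} ∉ L.
This is a contradiction; hence L is not regular.

a^{p+p!} b^{p+p!}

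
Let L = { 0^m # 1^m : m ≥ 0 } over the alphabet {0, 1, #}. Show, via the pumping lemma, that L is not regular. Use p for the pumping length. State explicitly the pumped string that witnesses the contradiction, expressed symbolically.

Toward a contradiction, assume L is regular with pumping length p.
Take w = 0^p # 1^p ∈ L with |w| = 2p+1 ≥ p.
Write w = xyz as guaranteed by the lemma, with |xy| ≤ p and y is nonempty.
Since the first p symbols of w are all 0's and |xy| ≤ p, y lies entirely in the leading 0-block: y = 0^k for some k with 1 ≤ k ≤ p.
Pump with i = 2: xy^2z = 0^{p+k} # 1^p, which would require p+k = p. But k ≥ 1, so xy^2z ∉ L.
Contradiction. Therefore L is not regular.

0^{p+k} # 1^p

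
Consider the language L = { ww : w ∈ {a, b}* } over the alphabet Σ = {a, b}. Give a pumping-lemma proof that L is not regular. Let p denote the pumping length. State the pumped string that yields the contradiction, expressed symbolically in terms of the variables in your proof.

Toward a contradiction, assume L is regular with pumping length p.
Take w = a^p b^p a^p b^p = uu where u = a^pb^p; then w ∈ L and |w| = 4p ≥ p.
Write w = xyz as guaranteed by the lemma, with |xy| ≤ p and y is nonempty.
The first p characters of w are a's, so xy (and hence y) consists only of a's. Write y = a^k, 1 ≤ k ≤ p.
Pump with i = 2: xy^2z = a^{p+k} b^p a^p b^p, of length 4p+k. Suppose this equals vv. The string starts with a and ends with b, so v does too; thus the boundary between the two copies of v is a b→a transition. There is exactly one such transition, at position 2p+k, so |v| = 2p+k and |vv| = 4p+2k ≠ 4p+k since k ≥ 1. So xy^2z ∉ L.
This contradicts the pumping lemma, so L is not regular.

a^{p+k} b^p a^p b^p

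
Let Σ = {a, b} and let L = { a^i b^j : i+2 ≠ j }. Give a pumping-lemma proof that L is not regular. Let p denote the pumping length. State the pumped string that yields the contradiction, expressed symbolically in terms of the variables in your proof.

a^{p+p!} b^{p+p!+2}

Assume L is regular; let p be its pumping constant.
Choose w = a^p b^{p+p!+2}. Since p ≠ (p+p!+2)-2 = p+p!, w ∈ L; and |w| ≥ p.
The pumping lemma gives a decomposition w = xyz where |xy| ≤ p and y is nonempty.
Because |xy| ≤ p and w begins with p copies of a, we have y = a^k with 1 ≤ k ≤ p.
Since 1 ≤ k ≤ p, k divides p!; set t = 1 + p!/k. Then xy^t z has p + (p!/k)·k = p + p! copies of a. Now the a-count is p+p! and (b-count)-2 = (p+p!+2)-2 = p+p!, so i+2 ≠ j fails. So xy^t z = a^{p+p!} b^{p+p!+2} ∉ L.
Contradiction. Therefore L is not regular.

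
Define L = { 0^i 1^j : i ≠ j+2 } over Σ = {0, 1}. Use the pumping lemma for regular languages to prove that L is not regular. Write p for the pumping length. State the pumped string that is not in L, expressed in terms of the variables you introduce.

Toward a contradiction, assume L is regular with pumping length p.
Choose w = 0^p 1^{p+p!-2}. Since p ≠ (p+p!-2)+2 = p+p!, w ∈ L; and |w| ≥ p.
By the pumping lemma, w = xyz with |xy| ≤ p and y is nonempty.
Because |xy| ≤ p and w begins with p copies of 0, we have y = 0^k with 1 ≤ k ≤ p.
Since 1 ≤ k ≤ p, k divides p!; set t = 1 + p!/k. Then xy^t z has p + (p!/k)·k = p + p! copies of 0. Now the 0-count is p+p! and (1-count)+2 = (p+p!-2)+2 = p+p!, so i ≠ j+2 fails. So xy^t z = 0^{p+p!} 1^{p+p!-2} ∉ L.
This is a contradiction; hence L is not regular.

0^{p+p!} 1^{p+p!-2}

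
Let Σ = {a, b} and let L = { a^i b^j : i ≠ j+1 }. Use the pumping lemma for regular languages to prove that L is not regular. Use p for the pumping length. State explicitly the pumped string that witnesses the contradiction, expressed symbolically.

Toward a contradiction, assume L is regular with pumping length p.
Choose w = a^p b^{p+p!-1}. Since p ≠ (p+p!-1)+1 = p+p!, w ∈ L; and |w| ≥ p.
Write w = xyz as guaranteed by the lemma, with |xy| ≤ p and |y| ≥ 1.
The first p characters of w are a's, so xy (and hence y) consists only of a's. Write y = a^k, 1 ≤ k ≤ p.
Since 1 ≤ k ≤ p, k divides p!; set t = 1 + p!/k. Then xy^t z has p + (p!/k)·k = p + p! copies of a. Now the a-count is p+p! and (b-count)+1 = (p+p!-1)+1 = p+p!, so i ≠ j+1 fails. So xy^t z = a^{p+p!} b^{p+p!-1} ∉ L.
This contradicts the pumping lemma, so L is not regular.

a^{p+p!} b^{p+p!-1}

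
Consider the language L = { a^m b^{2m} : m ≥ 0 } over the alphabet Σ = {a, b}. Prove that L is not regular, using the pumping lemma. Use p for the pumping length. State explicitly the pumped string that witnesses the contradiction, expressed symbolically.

Toward a contradiction, assume L is regular with pumping length p.
Take w = a^p b^{2p}. Then w ∈ L and |w| = 3p ≥ p.
The pumping lemma gives a decomposition w = xyz where |xy| ≤ p and |y| > 0.
Since the first p symbols of w are all a's and |xy| ≤ p, y lies entirely in the leading a-block: y = a^k for some k with 1 ≤ k ≤ p.
Pump with i = 2: xy^2z = a^{p+k} b^{2p}. For this to lie in L we would need 2p = 2(p+k), which forces k = 0. But k ≥ 1, so xy^2z ∉ L.
This is a contradiction; hence L is not regular.

a^{p+k} b^{2p}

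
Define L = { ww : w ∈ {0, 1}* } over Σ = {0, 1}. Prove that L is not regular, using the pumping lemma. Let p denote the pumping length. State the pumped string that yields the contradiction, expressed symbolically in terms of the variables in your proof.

Assume L is regular; let p be its pumping constant.
Take w = 0^p 1^p 0^p 1^p = uu where u = 0^p1^p; then w ∈ L and |w| = 4p ≥ p.
By the pumping lemma, w = xyz with |xy| ≤ p and |y| > 0.
Because |xy| ≤ p and w begins with p copies of 0, we have y = 0^k with 1 ≤ k ≤ p.
Pump with i = 2: xy^2z = 0^{p+k} 1^p 0^p 1^p, of length 4p+k. Suppose this equals vv. The string starts with 0 and ends with 1, so v does too; thus the boundary between the two copies of v is a 1→0 transition. There is exactly one such transition, at position 2p+k, so |v| = 2p+k and |vv| = 4p+2k ≠ 4p+k since k ≥ 1. So xy^2z ∉ L.
This is a contradiction; hence L is not regular.

0^{p+k} 1^p 0^p 1^p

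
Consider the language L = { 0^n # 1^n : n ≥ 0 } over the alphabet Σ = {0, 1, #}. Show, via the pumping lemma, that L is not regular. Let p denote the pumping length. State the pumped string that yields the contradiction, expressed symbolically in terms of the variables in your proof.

0^{p+k} # 1^p

Assume L is regular; let p be its pumping constant.
Take w = 0^p # 1^p ∈ L with |w| = 2p+1 ≥ p.
Write w = xyz as guaranteed by the lemma, with |xy| ≤ p and |y| ≥ 1.
The first p characters of w are 0's, so xy (and hence y) consists only of 0's. Write y = 0^k, 1 ≤ k ≤ p.
Pump with i = 2: xy^2z = 0^{p+k} # 1^p, which would require p+k = p. But k ≥ 1, so xy^2z ∉ L.
Contradiction. Therefore L is not regular.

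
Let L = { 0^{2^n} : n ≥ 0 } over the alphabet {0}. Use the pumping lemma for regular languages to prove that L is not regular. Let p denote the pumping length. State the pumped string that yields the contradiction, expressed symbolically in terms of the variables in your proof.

Assume L is regular. Let p be the pumping length given by the pumping lemma.
Take w = 0^{2^p} ∈ L with |w| = 2^p ≥ p.
By the pumping lemma, w = xyz with |xy| ≤ p and |y| ≥ 1.
Then y = 0^k for some k with 1 ≤ k ≤ p.
Pump with i = 2: xy^2z = 0^{2^p+k}. Since 1 ≤ k ≤ p < 2^p, we have 2^p < 2^p+k < 2^{p+1}, so 2^p+k is not a power of 2. So xy^2z ∉ L.
Contradiction. Therefore L is not regular.

0^{2^p+k}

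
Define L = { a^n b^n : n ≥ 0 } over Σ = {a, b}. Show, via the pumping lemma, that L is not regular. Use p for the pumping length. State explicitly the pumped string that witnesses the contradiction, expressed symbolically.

a^{p+k} b^p

Suppose for contradiction that L is regular, and let p be the pumping length.
Choose w = a^p b^p, which is in L with |w| = 2p ≥ p.
By the pumping lemma, w = xyz with |xy| ≤ p and y is nonempty.
The first p characters of w are a's, so xy (and hence y) consists only of a's. Write y = a^k, 1 ≤ k ≤ p.
Pump with i = 2: xy^2z = a^{p+k} b^p. For this to lie in L we would need p = p+k, which forces k = 0. But k ≥ 1, so xy^2z ∉ L.
This is a contradiction; hence L is not regular.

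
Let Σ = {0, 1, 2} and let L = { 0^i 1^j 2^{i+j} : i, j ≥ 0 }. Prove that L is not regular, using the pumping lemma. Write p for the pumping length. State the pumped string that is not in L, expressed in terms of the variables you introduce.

0^{p+k} 1^p 2^{2p}

Assume L is regular; let p be its pumping constant.
Take w = 0^p 1^p 2^{2p} ∈ L (with i=j=p, i+j=2p), |w| = 4p ≥ p.
By the pumping lemma, w = xyz with |xy| ≤ p and |y| > 0.
Because |xy| ≤ p and w begins with p copies of 0, we have y = 0^k with 1 ≤ k ≤ p.
Consider xy^2z = 0^{p+k} 1^p 2^{2p}. Now the 0- and 1-counts sum to 2p+k, but the 2-count is 2p ≠ 2p+k. So xy^2z ∉ L.
This is a contradiction; hence L is not regular.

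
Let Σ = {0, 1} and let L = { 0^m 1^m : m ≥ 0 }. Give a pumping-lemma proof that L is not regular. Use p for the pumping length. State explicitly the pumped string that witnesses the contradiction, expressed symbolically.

0^{p+k} 1^p

Suppose for contradiction that L is regular, and let p be the pumping length.
Choose w = 0^p 1^p, which is in L with |w| = 2p ≥ p.
Write w = xyz as guaranteed by the lemma, with |xy| ≤ p and y is nonempty.
The first p characters of w are 0's, so xy (and hence y) consists only of 0's. Write y = 0^k, 1 ≤ k ≤ p.
Pump with i = 2: xy^2z = 0^{p+k} 1^p. For this to lie in L we would need p = p+k, which forces k = 0. But k ≥ 1, so xy^2z ∉ L.
This contradicts the pumping lemma, so L is not regular.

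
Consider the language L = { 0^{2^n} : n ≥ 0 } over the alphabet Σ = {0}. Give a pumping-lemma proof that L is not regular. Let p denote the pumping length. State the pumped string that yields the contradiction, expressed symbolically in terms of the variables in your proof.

Assume L is regular. Let p be the pumping length given by the pumping lemma.
Take w = 0^{2^p} ∈ L with |w| = 2^p ≥ p.
The pumping lemma gives a decomposition w = xyz where |xy| ≤ p and |y| ≥ 1.
Then y = 0^k for some k with 1 ≤ k ≤ p.
Pump with i = 2: xy^2z = 0^{2^p+k}. Since 1 ≤ k ≤ p < 2^p, we have 2^p < 2^p+k < 2^{p+1}, so 2^p+k is not a power of 2. So xy^2z ∉ L.
Contradiction. Therefore L is not regular.

0^{2^p+k}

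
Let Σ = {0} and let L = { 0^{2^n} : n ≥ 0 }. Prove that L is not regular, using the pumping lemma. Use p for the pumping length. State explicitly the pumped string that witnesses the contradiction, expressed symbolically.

0^{2^p+k}

Assume L is regular. Let p be the pumping length given by the pumping lemma.
Take w = 0^{2^p} ∈ L with |w| = 2^p ≥ p.
Write w = xyz as guaranteed by the lemma, with |xy| ≤ p and |y| > 0.
Then y = 0^k for some k with 1 ≤ k ≤ p.
Pump with i = 2: xy^2z = 0^{2^p+k}. Since 1 ≤ k ≤ p < 2^p, we have 2^p < 2^p+k < 2^{p+1}, so 2^p+k is not a power of 2. So xy^2z ∉ L.
This is a contradiction; hence L is not regular.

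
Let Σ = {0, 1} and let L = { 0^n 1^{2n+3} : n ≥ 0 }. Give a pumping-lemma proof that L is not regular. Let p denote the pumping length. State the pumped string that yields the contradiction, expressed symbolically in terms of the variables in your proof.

0^{p+k} 1^{2p+3}

Assume L is regular; let p be its pumping constant.
Let w = 0^p 1^{2p+3} ∈ L; note |w| = 3p+3 ≥ p.
The pumping lemma gives a decomposition w = xyz where |xy| ≤ p and |y| ≥ 1.
Because |xy| ≤ p and w begins with p copies of 0, we have y = 0^k with 1 ≤ k ≤ p.
Pump with i = 2: xy^2z = 0^{p+k} 1^{2p+3}. For this to lie in L we would need 2p+3 = 2(p+k)+3, which forces k = 0. But k ≥ 1, so xy^2z ∉ L.
This is a contradiction; hence L is not regular.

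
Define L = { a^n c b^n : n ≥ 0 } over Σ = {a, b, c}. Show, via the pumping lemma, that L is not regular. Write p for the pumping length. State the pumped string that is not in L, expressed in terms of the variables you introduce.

Assume L is regular; let p be its pumping constant.
Take w = a^p c b^p ∈ L with |w| = 2p+1 ≥ p.
By the pumping lemma, w = xyz with |xy| ≤ p and |y| ≥ 1.
Since the first p symbols of w are all a's and |xy| ≤ p, y lies entirely in the leading a-block: y = a^k for some k with 1 ≤ k ≤ p.
Pump with i = 2: xy^2z = a^{p+k} c b^p, which would require p+k = p. But k ≥ 1, so xy^2z ∉ L.
Contradiction. Therefore L is not regular.

a^{p+k} c b^p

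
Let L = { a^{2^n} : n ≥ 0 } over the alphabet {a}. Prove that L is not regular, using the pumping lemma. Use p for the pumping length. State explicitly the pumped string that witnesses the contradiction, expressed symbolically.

a^{2^p+k}

Assume L is regular; let p be its pumping constant.
Take w = a^{2^p} ∈ L with |w| = 2^p ≥ p.
By the pumping lemma, w = xyz with |xy| ≤ p and |y| > 0.
Then y = a^k for some k with 1 ≤ k ≤ p.
Pump with i = 2: xy^2z = a^{2^p+k}. Since 1 ≤ k ≤ p < 2^p, we have 2^p < 2^p+k < 2^{p+1}, so 2^p+k is not a power of 2. So xy^2z ∉ L.
Contradiction. Therefore L is not regular.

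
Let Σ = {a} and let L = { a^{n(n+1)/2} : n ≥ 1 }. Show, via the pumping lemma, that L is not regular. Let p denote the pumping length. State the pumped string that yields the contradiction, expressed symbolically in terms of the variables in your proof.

a^{p(p+1)/2+k}

Assume L is regular. Let p be the pumping length given by the pumping lemma.
Take w = a^{p(p+1)/2} ∈ L with |w| = p(p+1)/2 ≥ p.
The pumping lemma gives a decomposition w = xyz where |xy| ≤ p and y is nonempty.
Then y = a^k for some k with 1 ≤ k ≤ p.
Pump with i = 2: xy^2z = a^{p(p+1)/2+k}. Since 1 ≤ k ≤ p, p(p+1)/2 < p(p+1)/2+k ≤ p(p+1)/2+p < (p+1)(p+2)/2, so p(p+1)/2+k is strictly between consecutive triangular numbers. So xy^2z ∉ L.
Contradiction. Therefore L is not regular.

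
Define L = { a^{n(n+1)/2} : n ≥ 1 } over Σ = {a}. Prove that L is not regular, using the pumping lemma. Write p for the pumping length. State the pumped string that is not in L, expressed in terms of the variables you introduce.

Assume L is regular; let p be its pumping constant.
Take w = a^{p(p+1)/2} ∈ L with |w| = p(p+1)/2 ≥ p.
The pumping lemma gives a decomposition w = xyz where |xy| ≤ p and |y| > 0.
Then y = a^k for some k with 1 ≤ k ≤ p.
Pump with i = 2: xy^2z = a^{p(p+1)/2+k}. Since 1 ≤ k ≤ p, p(p+1)/2 < p(p+1)/2+k ≤ p(p+1)/2+p < (p+1)(p+2)/2, so p(p+1)/2+k is strictly between consecutive triangular numbers. So xy^2z ∉ L.
This is a contradiction; hence L is not regular.

a^{p(p+1)/2+k}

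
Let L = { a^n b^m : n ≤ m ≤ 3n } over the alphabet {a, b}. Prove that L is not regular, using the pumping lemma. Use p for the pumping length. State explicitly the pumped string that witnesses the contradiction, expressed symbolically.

a^{p+k} b^p

Assume L is regular; let p be its pumping constant.
Take w = a^p b^p ∈ L (since p ≤ p ≤ 3p), with |w| = 2p ≥ p.
Write w = xyz as guaranteed by the lemma, with |xy| ≤ p and |y| > 0.
The first p characters of w are a's, so xy (and hence y) consists only of a's. Write y = a^k, 1 ≤ k ≤ p.
Pump with i = 2: xy^2z = a^{p+k} b^p. Now n = p+k > p = m, so the condition n ≤ m fails. Thus xy^2z ∉ L.
This contradicts the pumping lemma, so L is not regular.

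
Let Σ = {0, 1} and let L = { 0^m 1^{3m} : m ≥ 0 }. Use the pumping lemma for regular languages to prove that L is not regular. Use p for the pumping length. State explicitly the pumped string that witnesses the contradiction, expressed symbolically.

0^{p+k} 1^{3p}

Toward a contradiction, assume L is regular with pumping length p.
Let w = 0^p 1^{3p} ∈ L; note |w| = 4p ≥ p.
By the pumping lemma, w = xyz with |xy| ≤ p and |y| ≥ 1.
The first p characters of w are 0's, so xy (and hence y) consists only of 0's. Write y = 0^k, 1 ≤ k ≤ p.
Pump with i = 2: xy^2z = 0^{p+k} 1^{3p}. For this to lie in L we would need 3p = 3(p+k), which forces k = 0. But k ≥ 1, so xy^2z ∉ L.
This is a contradiction; hence L is not regular.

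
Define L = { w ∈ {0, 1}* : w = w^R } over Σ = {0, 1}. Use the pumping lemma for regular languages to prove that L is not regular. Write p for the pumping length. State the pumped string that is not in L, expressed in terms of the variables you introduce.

Suppose for contradiction that L is regular, and let p be the pumping length.
Take w = 0^p 1 0^p, a palindrome of length 2p+1 ≥ p.
The pumping lemma gives a decomposition w = xyz where |xy| ≤ p and y is nonempty.
The first p characters of w are 0's, so xy (and hence y) consists only of 0's. Write y = 0^k, 1 ≤ k ≤ p.
Pump with i = 2: xy^2z = 0^{p+k} 1 0^p. Its reverse is 0^p 1 0^{p+k}, which differs from xy^2z since k ≥ 1. So xy^2z is not a palindrome and xy^2z ∉ L.
Contradiction. Therefore L is not regular.

0^{p+k} 1 0^p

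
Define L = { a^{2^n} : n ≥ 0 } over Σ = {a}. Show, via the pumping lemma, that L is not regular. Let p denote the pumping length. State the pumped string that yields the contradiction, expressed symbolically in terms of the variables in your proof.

Suppose for contradiction that L is regular, and let p be the pumping length.
Take w = a^{2^p} ∈ L with |w| = 2^p ≥ p.
Write w = xyz as guaranteed by the lemma, with |xy| ≤ p and |y| ≥ 1.
Then y = a^k for some k with 1 ≤ k ≤ p.
Pump with i = 2: xy^2z = a^{2^p+k}. Since 1 ≤ k ≤ p < 2^p, we have 2^p < 2^p+k < 2^{p+1}, so 2^p+k is not a power of 2. So xy^2z ∉ L.
Contradiction. Therefore L is not regular.

a^{2^p+k}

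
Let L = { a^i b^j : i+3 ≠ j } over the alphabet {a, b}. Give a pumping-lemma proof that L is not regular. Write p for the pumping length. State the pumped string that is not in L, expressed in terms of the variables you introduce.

Toward a contradiction, assume L is regular with pumping length p.
Choose w = a^p b^{p+p!+3}. Since p ≠ (p+p!+3)-3 = p+p!, w ∈ L; and |w| ≥ p.
The pumping lemma gives a decomposition w = xyz where |xy| ≤ p and |y| > 0.
Because |xy| ≤ p and w begins with p copies of a, we have y = a^k with 1 ≤ k ≤ p.
Since 1 ≤ k ≤ p, k divides p!; set t = 1 + p!/k. Then xy^t z has p + (p!/k)·k = p + p! copies of a. Now the a-count is p+p! and (b-count)-3 = (p+p!+3)-3 = p+p!, so i+3 ≠ j fails. So xy^t z = a^{p+p!} b^{p+p!+3} ∉ L.
Contradiction. Therefore L is not regular.

a^{p+p!} b^{p+p!+3}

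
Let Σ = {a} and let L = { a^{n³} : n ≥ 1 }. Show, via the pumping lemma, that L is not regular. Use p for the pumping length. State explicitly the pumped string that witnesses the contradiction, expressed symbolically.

a^{p³+k}

Assume L is regular; let p be its pumping constant.
Take w = a^{p³} ∈ L with |w| = p³ ≥ p.
The pumping lemma gives a decomposition w = xyz where |xy| ≤ p and |y| > 0.
Then y = a^k for some k with 1 ≤ k ≤ p.
Pump with i = 2: xy^2z = a^{p³+k}. Since 1 ≤ k ≤ p, p³ < p³+k ≤ p³+p < p³+3p²+3p+1 = (p+1)³, so p³+k is not a perfect cube. So xy^2z ∉ L.
This contradicts the pumping lemma, so L is not regular.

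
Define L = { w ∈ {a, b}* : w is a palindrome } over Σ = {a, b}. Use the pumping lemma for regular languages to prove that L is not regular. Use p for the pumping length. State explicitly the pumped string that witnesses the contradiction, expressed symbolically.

a^{p+k} b a^p

Assume L is regular; let p be its pumping constant.
Take w = a^p b a^p, a palindrome of length 2p+1 ≥ p.
Write w = xyz as guaranteed by the lemma, with |xy| ≤ p and y is nonempty.
Because |xy| ≤ p and w begins with p copies of a, we have y = a^k with 1 ≤ k ≤ p.
Pump with i = 2: xy^2z = a^{p+k} b a^p. Its reverse is a^p b a^{p+k}, which differs from xy^2z since k ≥ 1. So xy^2z is not a palindrome and xy^2z ∉ L.
This contradicts the pumping lemma, so L is not regular.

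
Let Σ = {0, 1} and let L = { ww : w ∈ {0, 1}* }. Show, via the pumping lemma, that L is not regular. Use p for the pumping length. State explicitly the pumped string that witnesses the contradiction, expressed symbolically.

0^{p+k} 1^p 0^p 1^p

Assume L is regular. Let p be the pumping length given by the pumping lemma.
Take w = 0^p 1^p 0^p 1^p = uu where u = 0^p1^p; then w ∈ L and |w| = 4p ≥ p.
By the pumping lemma, w = xyz with |xy| ≤ p and |y| ≥ 1.
Because |xy| ≤ p and w begins with p copies of 0, we have y = 0^k with 1 ≤ k ≤ p.
Pump with i = 2: xy^2z = 0^{p+k} 1^p 0^p 1^p, of length 4p+k. Suppose this equals vv. The string starts with 0 and ends with 1, so v does too; thus the boundary between the two copies of v is a 1→0 transition. There is exactly one such transition, at position 2p+k, so |v| = 2p+k and |vv| = 4p+2k ≠ 4p+k since k ≥ 1. So xy^2z ∉ L.
Contradiction. Therefore L is not regular.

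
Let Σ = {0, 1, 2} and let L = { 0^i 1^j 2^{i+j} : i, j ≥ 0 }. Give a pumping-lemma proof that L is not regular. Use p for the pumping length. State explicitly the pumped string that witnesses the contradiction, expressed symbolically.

Assume L is regular. Let p be the pumping length given by the pumping lemma.
Take w = 0^p 1^p 2^{2p} ∈ L (with i=j=p, i+j=2p), |w| = 4p ≥ p.
Write w = xyz as guaranteed by the lemma, with |xy| ≤ p and y is nonempty.
Since the first p symbols of w are all 0's and |xy| ≤ p, y lies entirely in the leading 0-block: y = 0^k for some k with 1 ≤ k ≤ p.
Consider xy^2z = 0^{p+k} 1^p 2^{2p}. Now the 0- and 1-counts sum to 2p+k, but the 2-count is 2p ≠ 2p+k. So xy^2z ∉ L.
This is a contradiction; hence L is not regular.

0^{p+k} 1^p 2^{2p}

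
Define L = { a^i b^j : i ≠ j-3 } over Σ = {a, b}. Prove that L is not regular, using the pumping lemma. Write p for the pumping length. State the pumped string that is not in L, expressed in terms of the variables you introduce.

a^{p+p!} b^{p+p!+3}

Assume L is regular; let p be its pumping constant.
Choose w = a^p b^{p+p!+3}. Since p ≠ (p+p!+3)-3 = p+p!, w ∈ L; and |w| ≥ p.
Write w = xyz as guaranteed by the lemma, with |xy| ≤ p and |y| ≥ 1.
The first p characters of w are a's, so xy (and hence y) consists only of a's. Write y = a^k, 1 ≤ k ≤ p.
Since 1 ≤ k ≤ p, k divides p!; set t = 1 + p!/k. Then xy^t z has p + (p!/k)·k = p + p! copies of a. Now the a-count is p+p! and (b-count)-3 = (p+p!+3)-3 = p+p!, so i ≠ j-3 fails. So xy^t z = a^{p+p!} b^{p+p!+3} ∉ L.
This contradicts the pumping lemma, so L is not regular.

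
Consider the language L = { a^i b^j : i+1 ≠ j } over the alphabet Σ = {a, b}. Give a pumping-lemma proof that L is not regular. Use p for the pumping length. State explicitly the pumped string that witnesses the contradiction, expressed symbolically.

a^{p+p!} b^{p+p!+1}

Suppose for contradiction that L is regular, and let p be the pumping length.
Choose w = a^p b^{p+p!+1}. Since p ≠ (p+p!+1)-1 = p+p!, w ∈ L; and |w| ≥ p.
Write w = xyz as guaranteed by the lemma, with |xy| ≤ p and |y| ≥ 1.
Since the first p symbols of w are all a's and |xy| ≤ p, y lies entirely in the leading a-block: y = a^k for some k with 1 ≤ k ≤ p.
Since 1 ≤ k ≤ p, k divides p!; set t = 1 + p!/k. Then xy^t z has p + (p!/k)·k = p + p! copies of a. Now the a-count is p+p! and (b-count)-1 = (p+p!+1)-1 = p+p!, so i+1 ≠ j fails. So xy^t z = a^{p+p!} b^{p+p!+1} ∉ L.
This contradicts the pumping lemma, so L is not regular.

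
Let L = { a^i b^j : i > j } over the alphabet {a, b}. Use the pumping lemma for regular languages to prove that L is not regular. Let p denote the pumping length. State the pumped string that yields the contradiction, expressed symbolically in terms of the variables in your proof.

Assume L is regular; let p be its pumping constant.
Choose w = a^{p+1} b^p ∈ L, with |w| = 2p+1 ≥ p.
By the pumping lemma, w = xyz with |xy| ≤ p and |y| > 0.
Since the first p symbols of w are all a's and |xy| ≤ p, y lies entirely in the leading a-block: y = a^k for some k with 1 ≤ k ≤ p.
Consider xy^0z = xz = a^{p+1-k} b^p. Since k ≥ 1, the a-count p+1-k is at most p, so i > j fails; thus xz ∉ L.
This contradicts the pumping lemma, so L is not regular.

a^{p+1-k} b^p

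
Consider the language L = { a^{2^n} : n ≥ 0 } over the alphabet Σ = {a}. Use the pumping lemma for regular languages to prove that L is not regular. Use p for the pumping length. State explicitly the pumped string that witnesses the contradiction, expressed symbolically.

Assume L is regular; let p be its pumping constant.
Take w = a^{2^p} ∈ L with |w| = 2^p ≥ p.
The pumping lemma gives a decomposition w = xyz where |xy| ≤ p and |y| ≥ 1.
Then y = a^k for some k with 1 ≤ k ≤ p.
Pump with i = 2: xy^2z = a^{2^p+k}. Since 1 ≤ k ≤ p < 2^p, we have 2^p < 2^p+k < 2^{p+1}, so 2^p+k is not a power of 2. So xy^2z ∉ L.
This is a contradiction; hence L is not regular.

a^{2^p+k}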